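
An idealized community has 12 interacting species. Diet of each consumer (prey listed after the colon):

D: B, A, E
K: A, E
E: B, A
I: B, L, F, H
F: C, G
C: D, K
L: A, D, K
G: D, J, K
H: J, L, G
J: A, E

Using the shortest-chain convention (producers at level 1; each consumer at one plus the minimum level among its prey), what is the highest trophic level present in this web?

Producers (level 1): B, A.
Following each consumer down to its lowest-level prey: B → D → G → F (levels 1 through 4).
All prey of F (G 3, C 3) are at level 3 or above, so F is at level 1 + 3 = 4.
Every consumer has at least one prey at level 3 or below, so none exceeds level 4.

4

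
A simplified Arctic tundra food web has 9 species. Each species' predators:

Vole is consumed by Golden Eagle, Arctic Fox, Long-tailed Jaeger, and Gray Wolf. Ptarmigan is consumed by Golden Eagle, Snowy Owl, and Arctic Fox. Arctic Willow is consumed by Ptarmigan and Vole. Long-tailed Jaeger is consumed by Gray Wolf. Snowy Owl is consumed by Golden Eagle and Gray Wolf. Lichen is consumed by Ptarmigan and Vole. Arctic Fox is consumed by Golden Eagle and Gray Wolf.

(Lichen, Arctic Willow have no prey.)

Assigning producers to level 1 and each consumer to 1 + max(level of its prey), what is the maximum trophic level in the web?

Producers (level 1): Lichen, Arctic Willow.
Lichen → Vole → Long-tailed Jaeger → Gray Wolf gives Gray Wolf level 4.
No species has a prey at level 4, so no species reaches level 5.

4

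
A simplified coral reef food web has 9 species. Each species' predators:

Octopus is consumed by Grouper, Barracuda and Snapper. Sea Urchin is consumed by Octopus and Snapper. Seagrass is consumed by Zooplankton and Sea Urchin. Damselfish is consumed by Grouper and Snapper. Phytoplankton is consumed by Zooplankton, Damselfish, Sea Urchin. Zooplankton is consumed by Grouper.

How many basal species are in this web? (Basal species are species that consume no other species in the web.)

Basal species (no prey listed): Seagrass, Phytoplankton.
Count: 2.

2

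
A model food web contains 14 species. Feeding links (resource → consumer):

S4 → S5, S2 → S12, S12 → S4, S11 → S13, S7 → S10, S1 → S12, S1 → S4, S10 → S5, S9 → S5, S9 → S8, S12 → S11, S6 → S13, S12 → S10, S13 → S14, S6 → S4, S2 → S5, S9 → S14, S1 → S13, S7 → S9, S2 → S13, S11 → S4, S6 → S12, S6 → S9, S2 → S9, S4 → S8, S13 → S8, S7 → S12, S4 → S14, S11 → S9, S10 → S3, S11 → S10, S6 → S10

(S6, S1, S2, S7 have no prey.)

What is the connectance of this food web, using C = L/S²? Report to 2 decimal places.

C = 0.16

The web has S = 14 species and L = 32 feeding links.
C = L / S² = 32 / 196 = 0.1633 ≈ 0.16.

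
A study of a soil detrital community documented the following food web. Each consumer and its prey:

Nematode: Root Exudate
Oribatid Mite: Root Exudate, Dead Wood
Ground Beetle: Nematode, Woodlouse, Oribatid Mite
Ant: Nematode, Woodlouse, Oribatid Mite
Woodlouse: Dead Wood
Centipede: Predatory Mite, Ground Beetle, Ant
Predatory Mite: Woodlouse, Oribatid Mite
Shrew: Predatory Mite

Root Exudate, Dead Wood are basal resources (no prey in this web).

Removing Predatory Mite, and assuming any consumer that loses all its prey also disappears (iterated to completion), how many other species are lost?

Remove Predatory Mite.
Round 1: Shrew (all prey gone) → extinct.
No further losses. Total secondary extinctions: 1.

1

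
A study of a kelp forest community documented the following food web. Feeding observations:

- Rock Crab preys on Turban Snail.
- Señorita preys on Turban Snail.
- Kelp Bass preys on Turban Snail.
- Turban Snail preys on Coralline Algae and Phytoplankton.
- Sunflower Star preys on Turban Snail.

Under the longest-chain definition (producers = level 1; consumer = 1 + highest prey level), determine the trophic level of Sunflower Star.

Trophic level 3

Phytoplankton is a producer → level 1.
Turban Snail eats Phytoplankton (level 1); other prey at levels: Coralline Algae 1 → level 2.
Sunflower Star eats Turban Snail → level 3.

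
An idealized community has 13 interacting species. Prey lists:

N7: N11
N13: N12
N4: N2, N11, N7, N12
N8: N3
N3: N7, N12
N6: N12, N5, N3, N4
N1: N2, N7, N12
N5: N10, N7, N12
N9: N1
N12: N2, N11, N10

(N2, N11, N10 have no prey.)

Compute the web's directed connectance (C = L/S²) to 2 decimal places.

The web has S = 13 species and L = 23 feeding links.
C = L / S² = 23 / 169 = 0.1361 ≈ 0.14.

C = 0.14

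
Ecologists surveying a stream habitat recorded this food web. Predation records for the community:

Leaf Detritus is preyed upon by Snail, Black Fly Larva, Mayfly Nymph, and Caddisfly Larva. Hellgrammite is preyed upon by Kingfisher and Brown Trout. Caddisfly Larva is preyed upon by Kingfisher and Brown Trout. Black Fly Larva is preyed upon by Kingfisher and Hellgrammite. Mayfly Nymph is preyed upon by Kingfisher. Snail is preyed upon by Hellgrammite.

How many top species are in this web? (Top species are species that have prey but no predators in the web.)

2

Top species (has prey, but nothing eats it): Brown Trout, Kingfisher.
Count: 2.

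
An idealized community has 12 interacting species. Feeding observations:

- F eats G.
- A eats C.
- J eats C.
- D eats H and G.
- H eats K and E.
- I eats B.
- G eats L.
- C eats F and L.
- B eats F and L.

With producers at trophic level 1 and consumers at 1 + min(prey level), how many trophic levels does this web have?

3

Producers (level 1): L, K, E.
Following each consumer down to its lowest-level prey: L → G → F (levels 1 through 3).
All prey of F (G 2) are at level 2 or above, so F is at level 1 + 2 = 3.
Every consumer has at least one prey at level 2 or below, so none exceeds level 3.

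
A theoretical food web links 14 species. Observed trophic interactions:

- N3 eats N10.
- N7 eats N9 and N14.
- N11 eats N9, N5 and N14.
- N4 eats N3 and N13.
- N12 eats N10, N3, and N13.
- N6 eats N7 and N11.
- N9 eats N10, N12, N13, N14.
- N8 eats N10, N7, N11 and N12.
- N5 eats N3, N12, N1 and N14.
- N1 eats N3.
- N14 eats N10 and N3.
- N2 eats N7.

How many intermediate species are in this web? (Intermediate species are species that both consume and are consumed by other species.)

8

Intermediate species (has both prey and predators): N3, N14, N1, N12, N9, N5, N7, N11.
Count: 8.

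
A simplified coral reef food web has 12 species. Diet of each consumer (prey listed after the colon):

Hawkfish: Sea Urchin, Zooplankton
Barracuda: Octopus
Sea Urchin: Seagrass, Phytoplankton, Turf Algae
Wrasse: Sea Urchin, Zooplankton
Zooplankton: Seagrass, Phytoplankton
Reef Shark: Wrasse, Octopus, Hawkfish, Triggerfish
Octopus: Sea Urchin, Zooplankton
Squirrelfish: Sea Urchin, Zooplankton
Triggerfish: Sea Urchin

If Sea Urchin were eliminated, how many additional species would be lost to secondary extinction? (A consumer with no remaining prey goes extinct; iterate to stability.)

Remove Sea Urchin.
Round 1: Triggerfish (all prey gone) → extinct.
No further losses. Total secondary extinctions: 1.

1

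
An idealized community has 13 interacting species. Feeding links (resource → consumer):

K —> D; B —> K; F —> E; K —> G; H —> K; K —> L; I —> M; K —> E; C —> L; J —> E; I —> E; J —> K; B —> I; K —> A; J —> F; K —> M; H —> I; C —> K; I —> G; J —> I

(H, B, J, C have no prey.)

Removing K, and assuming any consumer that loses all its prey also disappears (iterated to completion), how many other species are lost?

2

Remove K.
Round 1: A (all prey gone), D (all prey gone) → extinct.
No further losses. Total secondary extinctions: 2.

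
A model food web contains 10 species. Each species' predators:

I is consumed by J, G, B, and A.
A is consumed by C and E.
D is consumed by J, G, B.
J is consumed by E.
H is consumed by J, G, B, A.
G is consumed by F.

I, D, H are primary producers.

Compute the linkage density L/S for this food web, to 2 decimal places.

L/S = 1.50

There are L = 15 links among S = 10 species.
L/S = 15/10 = 1.5000 ≈ 1.50.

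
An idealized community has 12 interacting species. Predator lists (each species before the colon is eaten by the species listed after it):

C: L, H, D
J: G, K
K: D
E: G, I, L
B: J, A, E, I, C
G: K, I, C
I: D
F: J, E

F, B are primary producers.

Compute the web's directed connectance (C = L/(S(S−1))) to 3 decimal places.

The web has S = 12 species and L = 20 feeding links.
C = L / (S(S−1)) = 20 / 132 = 0.1515 ≈ 0.152.

C = 0.152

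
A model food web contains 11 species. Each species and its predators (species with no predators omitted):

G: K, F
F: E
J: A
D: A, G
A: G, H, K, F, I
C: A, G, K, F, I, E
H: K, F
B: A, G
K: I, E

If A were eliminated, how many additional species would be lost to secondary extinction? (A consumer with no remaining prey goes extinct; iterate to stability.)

Remove A.
Round 1: H (all prey gone) → extinct.
No further losses. Total secondary extinctions: 1.

1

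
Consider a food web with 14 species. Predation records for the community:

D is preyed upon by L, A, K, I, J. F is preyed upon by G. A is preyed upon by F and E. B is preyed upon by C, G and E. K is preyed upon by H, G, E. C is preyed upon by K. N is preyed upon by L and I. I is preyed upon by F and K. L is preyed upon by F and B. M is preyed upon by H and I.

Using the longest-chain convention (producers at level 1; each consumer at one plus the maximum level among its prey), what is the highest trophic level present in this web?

6

Producers (level 1): D, N, M.
D → L → B → C → K → E gives E level 6.
No species has a prey at level 6, so no species reaches level 7.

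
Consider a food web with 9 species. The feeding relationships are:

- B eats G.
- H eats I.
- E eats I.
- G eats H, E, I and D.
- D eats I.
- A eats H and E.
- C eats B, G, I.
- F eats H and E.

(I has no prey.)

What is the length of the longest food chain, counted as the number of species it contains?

5 species

One longest chain: I → D → G → B → C.
It has 5 species and 4 links.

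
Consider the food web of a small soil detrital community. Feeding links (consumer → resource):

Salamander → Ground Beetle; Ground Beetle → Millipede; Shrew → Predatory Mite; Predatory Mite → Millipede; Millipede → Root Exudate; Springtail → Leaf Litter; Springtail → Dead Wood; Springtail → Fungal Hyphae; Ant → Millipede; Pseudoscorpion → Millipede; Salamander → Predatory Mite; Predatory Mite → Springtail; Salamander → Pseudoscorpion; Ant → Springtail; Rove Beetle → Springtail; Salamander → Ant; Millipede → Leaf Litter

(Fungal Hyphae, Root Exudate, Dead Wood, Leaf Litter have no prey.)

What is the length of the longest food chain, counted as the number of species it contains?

One longest chain: Root Exudate → Millipede → Predatory Mite → Shrew.
It has 4 species and 3 links.

4 species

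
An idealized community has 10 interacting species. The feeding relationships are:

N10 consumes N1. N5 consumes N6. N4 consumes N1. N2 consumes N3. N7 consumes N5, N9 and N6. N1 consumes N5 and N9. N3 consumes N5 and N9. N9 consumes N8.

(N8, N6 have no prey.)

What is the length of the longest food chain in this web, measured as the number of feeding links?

One longest chain: N6 → N5 → N3 → N2.
It has 4 species and 3 links.

3 links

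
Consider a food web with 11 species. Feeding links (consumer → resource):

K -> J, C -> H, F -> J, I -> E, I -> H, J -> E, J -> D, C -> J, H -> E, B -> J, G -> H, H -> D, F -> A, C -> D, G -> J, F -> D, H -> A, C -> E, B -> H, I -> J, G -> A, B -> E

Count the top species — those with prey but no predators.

Top species (has prey, but nothing eats it): I, K, B, C, F, G.
Count: 6.

6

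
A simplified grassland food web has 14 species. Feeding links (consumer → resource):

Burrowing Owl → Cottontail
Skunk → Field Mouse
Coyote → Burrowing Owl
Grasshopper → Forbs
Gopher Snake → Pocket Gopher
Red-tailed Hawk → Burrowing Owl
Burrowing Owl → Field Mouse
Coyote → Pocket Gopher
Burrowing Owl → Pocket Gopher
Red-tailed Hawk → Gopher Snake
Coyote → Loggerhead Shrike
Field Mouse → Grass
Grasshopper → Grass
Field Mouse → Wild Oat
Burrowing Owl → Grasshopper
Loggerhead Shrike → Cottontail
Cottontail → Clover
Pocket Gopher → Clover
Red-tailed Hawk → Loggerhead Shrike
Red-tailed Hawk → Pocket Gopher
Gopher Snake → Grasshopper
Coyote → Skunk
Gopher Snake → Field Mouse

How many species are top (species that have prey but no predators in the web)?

Top species (has prey, but nothing eats it): Coyote, Red-tailed Hawk.
Count: 2.

2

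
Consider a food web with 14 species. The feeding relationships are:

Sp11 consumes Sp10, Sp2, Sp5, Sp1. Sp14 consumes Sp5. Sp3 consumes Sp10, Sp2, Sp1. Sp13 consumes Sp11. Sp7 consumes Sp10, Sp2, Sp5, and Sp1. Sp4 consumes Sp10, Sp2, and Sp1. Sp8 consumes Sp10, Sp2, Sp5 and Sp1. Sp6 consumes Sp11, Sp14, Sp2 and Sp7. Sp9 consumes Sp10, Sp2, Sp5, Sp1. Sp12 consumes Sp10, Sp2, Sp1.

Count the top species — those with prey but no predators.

7

Top species (has prey, but nothing eats it): Sp9, Sp12, Sp3, Sp4, Sp8, Sp6, Sp13.
Count: 7.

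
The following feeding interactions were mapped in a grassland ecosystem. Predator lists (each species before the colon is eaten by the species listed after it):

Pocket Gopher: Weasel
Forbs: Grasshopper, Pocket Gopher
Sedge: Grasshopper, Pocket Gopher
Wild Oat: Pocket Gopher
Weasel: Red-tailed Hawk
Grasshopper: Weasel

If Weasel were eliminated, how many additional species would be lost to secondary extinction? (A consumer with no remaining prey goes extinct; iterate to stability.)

1

Remove Weasel.
Round 1: Red-tailed Hawk (all prey gone) → extinct.
No further losses. Total secondary extinctions: 1.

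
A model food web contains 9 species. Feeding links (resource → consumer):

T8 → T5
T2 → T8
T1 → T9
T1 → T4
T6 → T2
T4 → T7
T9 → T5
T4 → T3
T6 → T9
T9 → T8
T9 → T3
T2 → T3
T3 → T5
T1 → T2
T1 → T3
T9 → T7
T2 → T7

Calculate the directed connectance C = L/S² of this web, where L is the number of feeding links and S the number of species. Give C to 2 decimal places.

C = 0.21

The web has S = 9 species and L = 17 feeding links.
C = L / S² = 17 / 81 = 0.2099 ≈ 0.21.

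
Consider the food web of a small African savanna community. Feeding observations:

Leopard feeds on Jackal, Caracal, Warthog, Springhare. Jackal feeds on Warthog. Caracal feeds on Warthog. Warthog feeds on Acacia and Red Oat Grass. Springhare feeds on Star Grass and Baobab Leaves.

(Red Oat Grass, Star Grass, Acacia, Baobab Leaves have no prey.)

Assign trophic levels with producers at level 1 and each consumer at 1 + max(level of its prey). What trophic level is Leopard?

Red Oat Grass is a producer → level 1.
Warthog eats Red Oat Grass (level 1); other prey at levels: Acacia 1 → level 2.
Caracal eats Warthog → level 3.
Leopard eats Caracal (level 3); other prey at levels: Warthog 2, Springhare 2, Jackal 3 → level 4.

Trophic level 4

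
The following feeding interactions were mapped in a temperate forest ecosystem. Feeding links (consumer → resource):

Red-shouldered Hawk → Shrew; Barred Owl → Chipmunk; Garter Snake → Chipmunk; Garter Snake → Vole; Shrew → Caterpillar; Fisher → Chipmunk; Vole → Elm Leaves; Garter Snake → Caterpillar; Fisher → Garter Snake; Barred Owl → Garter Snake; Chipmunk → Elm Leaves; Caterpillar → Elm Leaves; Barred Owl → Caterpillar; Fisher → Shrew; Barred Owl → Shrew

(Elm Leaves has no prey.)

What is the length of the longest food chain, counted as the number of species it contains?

4 species

One longest chain: Elm Leaves → Caterpillar → Shrew → Red-shouldered Hawk.
It has 4 species and 3 links.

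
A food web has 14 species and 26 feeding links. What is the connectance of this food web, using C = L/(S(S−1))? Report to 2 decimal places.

The web has S = 14 species and L = 26 feeding links.
C = L / (S(S−1)) = 26 / 182 = 0.1429 ≈ 0.14.

C = 0.14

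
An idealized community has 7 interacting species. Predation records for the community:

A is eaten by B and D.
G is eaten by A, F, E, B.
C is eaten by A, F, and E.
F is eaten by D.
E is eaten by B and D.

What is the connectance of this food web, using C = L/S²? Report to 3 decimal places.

The web has S = 7 species and L = 12 feeding links.
C = L / S² = 12 / 49 = 0.2449 ≈ 0.245.

C = 0.245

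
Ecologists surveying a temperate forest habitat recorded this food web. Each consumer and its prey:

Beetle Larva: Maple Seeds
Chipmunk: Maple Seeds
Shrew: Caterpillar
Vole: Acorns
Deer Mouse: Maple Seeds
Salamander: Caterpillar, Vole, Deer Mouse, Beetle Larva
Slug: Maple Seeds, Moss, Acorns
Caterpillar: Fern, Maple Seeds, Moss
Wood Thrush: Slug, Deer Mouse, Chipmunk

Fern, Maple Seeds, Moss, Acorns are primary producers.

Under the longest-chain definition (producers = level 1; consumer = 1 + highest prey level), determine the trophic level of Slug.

Maple Seeds is a producer → level 1.
Slug eats Maple Seeds (level 1); other prey at levels: Moss 1, Acorns 1 → level 2.

Trophic level 2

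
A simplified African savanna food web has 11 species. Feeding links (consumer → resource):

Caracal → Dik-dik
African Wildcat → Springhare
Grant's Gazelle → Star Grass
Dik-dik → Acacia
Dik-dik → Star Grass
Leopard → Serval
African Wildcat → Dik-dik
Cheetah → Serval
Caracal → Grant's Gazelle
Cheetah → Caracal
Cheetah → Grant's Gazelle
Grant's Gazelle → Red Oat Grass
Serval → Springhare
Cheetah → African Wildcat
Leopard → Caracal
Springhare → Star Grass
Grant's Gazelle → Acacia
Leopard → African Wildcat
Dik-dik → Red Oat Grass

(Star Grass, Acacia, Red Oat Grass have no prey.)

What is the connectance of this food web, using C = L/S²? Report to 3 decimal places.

C = 0.157

The web has S = 11 species and L = 19 feeding links.
C = L / S² = 19 / 121 = 0.1570 ≈ 0.157.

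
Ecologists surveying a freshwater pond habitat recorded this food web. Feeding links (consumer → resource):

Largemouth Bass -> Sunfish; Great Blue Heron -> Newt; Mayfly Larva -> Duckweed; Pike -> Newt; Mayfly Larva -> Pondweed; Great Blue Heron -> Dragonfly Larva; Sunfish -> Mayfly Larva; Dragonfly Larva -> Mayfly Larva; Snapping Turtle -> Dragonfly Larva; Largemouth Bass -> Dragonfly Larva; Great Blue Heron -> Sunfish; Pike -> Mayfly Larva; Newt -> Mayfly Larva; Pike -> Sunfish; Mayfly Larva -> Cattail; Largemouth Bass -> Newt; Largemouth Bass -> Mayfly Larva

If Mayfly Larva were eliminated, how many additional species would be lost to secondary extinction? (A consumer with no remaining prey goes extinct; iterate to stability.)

Remove Mayfly Larva.
Round 1: Dragonfly Larva (all prey gone), Newt (all prey gone), Sunfish (all prey gone) → extinct.
Round 2: Pike (all prey gone), Great Blue Heron (all prey gone), Largemouth Bass (all prey gone), Snapping Turtle (all prey gone) → extinct.
No further losses. Total secondary extinctions: 7.

7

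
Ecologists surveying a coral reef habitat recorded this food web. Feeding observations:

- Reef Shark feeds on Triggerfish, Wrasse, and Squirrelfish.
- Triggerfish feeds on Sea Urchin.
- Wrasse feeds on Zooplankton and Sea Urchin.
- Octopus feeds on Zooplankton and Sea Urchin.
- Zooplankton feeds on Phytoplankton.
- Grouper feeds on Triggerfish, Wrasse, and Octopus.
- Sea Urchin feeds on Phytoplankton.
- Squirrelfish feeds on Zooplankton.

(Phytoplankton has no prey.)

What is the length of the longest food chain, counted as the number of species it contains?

One longest chain: Phytoplankton → Zooplankton → Wrasse → Reef Shark.
It has 4 species and 3 links.

4 species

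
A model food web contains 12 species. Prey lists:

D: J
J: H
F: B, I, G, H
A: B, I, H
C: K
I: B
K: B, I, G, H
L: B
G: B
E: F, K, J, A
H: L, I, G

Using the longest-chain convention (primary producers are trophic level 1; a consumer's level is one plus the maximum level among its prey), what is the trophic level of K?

B is a producer → level 1.
L eats B → level 2.
H eats L (level 2); other prey at levels: I 2, G 2 → level 3.
K eats H (level 3); other prey at levels: B 1, I 2, G 2 → level 4.

Trophic level 4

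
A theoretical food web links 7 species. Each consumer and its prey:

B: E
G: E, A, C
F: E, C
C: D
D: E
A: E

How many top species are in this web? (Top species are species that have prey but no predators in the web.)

Top species (has prey, but nothing eats it): B, F, G.
Count: 3.

3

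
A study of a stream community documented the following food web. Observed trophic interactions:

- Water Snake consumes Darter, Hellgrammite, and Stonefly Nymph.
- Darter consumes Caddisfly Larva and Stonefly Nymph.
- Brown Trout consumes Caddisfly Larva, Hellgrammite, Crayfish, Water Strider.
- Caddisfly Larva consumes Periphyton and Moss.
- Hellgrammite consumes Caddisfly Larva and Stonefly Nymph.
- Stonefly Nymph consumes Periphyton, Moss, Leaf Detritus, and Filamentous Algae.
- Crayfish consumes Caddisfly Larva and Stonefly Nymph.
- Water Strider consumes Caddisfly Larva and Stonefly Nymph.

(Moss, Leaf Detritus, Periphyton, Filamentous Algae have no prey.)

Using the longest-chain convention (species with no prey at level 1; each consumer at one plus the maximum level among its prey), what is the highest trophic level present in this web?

4

Basal resources (level 1): Moss, Leaf Detritus, Periphyton, Filamentous Algae.
Moss → Stonefly Nymph → Hellgrammite → Water Snake gives Water Snake level 4.
No species has a prey at level 4, so no species reaches level 5.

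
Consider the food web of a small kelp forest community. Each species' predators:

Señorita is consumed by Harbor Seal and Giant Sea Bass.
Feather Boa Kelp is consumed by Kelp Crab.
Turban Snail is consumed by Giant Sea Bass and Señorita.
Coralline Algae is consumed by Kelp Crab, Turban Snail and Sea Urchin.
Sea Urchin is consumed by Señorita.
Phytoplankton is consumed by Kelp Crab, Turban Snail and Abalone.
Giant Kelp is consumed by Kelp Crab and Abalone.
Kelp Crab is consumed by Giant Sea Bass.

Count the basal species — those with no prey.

4

Basal species (no prey listed): Feather Boa Kelp, Giant Kelp, Coralline Algae, Phytoplankton.
Count: 4.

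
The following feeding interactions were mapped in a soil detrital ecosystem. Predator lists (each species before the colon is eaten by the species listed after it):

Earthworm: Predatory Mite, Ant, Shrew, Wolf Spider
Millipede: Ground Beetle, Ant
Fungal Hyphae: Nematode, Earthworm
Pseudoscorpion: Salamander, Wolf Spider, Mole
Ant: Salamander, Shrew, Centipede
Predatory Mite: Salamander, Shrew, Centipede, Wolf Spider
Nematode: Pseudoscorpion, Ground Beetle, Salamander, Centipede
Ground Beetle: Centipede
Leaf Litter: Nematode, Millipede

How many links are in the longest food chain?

3 links

One longest chain: Leaf Litter → Millipede → Ant → Salamander.
It has 4 species and 3 links.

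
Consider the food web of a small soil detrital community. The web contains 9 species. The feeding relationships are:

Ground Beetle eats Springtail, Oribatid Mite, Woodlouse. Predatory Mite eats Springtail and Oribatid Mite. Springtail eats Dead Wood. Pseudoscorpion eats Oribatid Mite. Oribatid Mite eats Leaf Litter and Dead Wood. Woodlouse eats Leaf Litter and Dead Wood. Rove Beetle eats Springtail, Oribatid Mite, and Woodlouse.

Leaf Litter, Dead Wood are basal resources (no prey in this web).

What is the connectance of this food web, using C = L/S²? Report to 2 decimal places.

C = 0.17

The web has S = 9 species and L = 14 feeding links.
C = L / S² = 14 / 81 = 0.1728 ≈ 0.17.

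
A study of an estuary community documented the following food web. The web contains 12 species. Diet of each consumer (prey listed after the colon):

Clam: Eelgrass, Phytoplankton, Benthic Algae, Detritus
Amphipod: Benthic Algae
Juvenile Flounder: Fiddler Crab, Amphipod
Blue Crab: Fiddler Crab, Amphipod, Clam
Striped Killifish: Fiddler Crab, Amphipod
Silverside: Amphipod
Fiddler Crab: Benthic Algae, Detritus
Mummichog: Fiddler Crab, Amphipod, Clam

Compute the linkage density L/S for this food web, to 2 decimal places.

L/S = 1.50

There are L = 18 links among S = 12 species.
L/S = 18/12 = 1.5000 ≈ 1.50.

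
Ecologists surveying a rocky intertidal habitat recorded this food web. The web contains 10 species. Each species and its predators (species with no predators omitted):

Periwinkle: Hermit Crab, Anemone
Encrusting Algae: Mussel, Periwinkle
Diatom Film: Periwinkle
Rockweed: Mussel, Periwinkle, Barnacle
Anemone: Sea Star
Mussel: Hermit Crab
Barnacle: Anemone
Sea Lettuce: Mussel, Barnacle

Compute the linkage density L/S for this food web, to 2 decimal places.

L/S = 1.30

There are L = 13 links among S = 10 species.
L/S = 13/10 = 1.3000 ≈ 1.30.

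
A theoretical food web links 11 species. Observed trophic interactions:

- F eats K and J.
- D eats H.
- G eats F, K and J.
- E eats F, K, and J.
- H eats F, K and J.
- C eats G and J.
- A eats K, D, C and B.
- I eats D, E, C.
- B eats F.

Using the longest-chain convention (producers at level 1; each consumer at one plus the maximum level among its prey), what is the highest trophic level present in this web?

5

Producers (level 1): K, J.
K → F → H → D → I gives I level 5.
No species has a prey at level 5, so no species reaches level 6.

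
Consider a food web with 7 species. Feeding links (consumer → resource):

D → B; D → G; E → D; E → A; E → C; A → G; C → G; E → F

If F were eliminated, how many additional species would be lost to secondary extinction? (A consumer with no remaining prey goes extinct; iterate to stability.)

0

Remove F.
Every predator of it retains at least one other prey: E still has A, C, D.
No consumer loses all prey, so no secondary extinctions occur.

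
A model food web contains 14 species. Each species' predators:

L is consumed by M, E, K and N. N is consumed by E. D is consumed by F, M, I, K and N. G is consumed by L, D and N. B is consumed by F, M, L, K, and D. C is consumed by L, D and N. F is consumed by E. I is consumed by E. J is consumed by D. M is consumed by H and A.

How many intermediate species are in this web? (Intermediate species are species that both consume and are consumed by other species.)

6

Intermediate species (has both prey and predators): D, L, N, M, F, I.
Count: 6.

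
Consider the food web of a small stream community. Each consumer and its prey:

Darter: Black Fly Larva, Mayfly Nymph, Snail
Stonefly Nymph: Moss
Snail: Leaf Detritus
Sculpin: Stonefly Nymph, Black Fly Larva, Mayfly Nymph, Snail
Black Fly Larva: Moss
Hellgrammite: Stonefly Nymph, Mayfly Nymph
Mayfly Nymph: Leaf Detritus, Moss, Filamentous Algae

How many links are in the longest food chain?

2 links

One longest chain: Moss → Stonefly Nymph → Sculpin.
It has 3 species and 2 links.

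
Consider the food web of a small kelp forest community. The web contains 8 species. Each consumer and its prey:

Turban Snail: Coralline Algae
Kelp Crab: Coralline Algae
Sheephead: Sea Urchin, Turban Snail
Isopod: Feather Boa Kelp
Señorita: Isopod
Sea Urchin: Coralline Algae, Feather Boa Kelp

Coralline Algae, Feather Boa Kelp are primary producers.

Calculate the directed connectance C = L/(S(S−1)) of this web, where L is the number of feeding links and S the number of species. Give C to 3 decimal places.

The web has S = 8 species and L = 8 feeding links.
C = L / (S(S−1)) = 8 / 56 = 0.1429 ≈ 0.143.

C = 0.143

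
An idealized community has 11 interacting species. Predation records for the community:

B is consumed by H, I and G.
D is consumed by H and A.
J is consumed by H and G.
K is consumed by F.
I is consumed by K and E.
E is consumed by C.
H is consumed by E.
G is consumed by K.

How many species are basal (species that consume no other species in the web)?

3

Basal species (no prey listed): B, J, D.
Count: 3.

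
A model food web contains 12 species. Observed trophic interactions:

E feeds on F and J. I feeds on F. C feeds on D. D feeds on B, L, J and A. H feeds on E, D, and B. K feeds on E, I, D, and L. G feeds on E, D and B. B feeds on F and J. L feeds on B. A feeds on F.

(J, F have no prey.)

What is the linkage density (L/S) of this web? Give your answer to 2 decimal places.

There are L = 22 links among S = 12 species.
L/S = 22/12 = 1.8333 ≈ 1.83.

L/S = 1.83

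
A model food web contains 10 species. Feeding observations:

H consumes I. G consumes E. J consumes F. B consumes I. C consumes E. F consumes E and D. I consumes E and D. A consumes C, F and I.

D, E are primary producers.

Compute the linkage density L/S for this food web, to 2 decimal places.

There are L = 12 links among S = 10 species.
L/S = 12/10 = 1.2000 ≈ 1.20.

L/S = 1.20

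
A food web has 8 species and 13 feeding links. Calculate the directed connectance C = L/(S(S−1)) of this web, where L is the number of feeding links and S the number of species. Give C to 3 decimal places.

The web has S = 8 species and L = 13 feeding links.
C = L / (S(S−1)) = 13 / 56 = 0.2321 ≈ 0.232.

C = 0.232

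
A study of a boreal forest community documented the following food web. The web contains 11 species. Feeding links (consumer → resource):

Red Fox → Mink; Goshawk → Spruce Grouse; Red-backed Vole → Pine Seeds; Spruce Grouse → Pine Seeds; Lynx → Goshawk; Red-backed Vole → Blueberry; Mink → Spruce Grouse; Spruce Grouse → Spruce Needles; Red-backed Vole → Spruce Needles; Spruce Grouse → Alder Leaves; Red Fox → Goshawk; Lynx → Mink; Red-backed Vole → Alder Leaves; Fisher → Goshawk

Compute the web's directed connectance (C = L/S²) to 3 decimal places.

C = 0.116

The web has S = 11 species and L = 14 feeding links.
C = L / S² = 14 / 121 = 0.1157 ≈ 0.116.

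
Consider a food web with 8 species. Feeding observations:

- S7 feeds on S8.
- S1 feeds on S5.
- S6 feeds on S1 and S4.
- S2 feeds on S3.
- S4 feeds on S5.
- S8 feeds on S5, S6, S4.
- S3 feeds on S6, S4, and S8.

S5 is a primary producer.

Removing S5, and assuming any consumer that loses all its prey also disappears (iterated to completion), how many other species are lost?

7

Remove S5.
Round 1: S1 (all prey gone), S4 (all prey gone) → extinct.
Round 2: S6 (all prey gone) → extinct.
Round 3: S8 (all prey gone) → extinct.
Round 4: S7 (all prey gone), S3 (all prey gone) → extinct.
Round 5: S2 (all prey gone) → extinct.
No further losses. Total secondary extinctions: 7.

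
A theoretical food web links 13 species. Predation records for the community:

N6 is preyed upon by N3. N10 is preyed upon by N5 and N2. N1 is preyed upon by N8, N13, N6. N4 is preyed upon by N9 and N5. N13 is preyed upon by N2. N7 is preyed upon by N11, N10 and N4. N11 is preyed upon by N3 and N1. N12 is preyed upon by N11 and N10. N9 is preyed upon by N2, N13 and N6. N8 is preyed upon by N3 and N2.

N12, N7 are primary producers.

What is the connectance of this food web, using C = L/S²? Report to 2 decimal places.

C = 0.12

The web has S = 13 species and L = 21 feeding links.
C = L / S² = 21 / 169 = 0.1243 ≈ 0.12.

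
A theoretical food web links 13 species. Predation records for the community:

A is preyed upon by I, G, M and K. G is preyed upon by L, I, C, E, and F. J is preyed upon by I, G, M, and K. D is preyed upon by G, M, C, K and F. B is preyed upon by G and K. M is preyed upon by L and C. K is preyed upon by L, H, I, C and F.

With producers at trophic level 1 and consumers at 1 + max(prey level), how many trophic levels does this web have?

3

Producers (level 1): D, B, J, A.
D → K → H gives H level 3.
No species has a prey at level 3, so no species reaches level 4.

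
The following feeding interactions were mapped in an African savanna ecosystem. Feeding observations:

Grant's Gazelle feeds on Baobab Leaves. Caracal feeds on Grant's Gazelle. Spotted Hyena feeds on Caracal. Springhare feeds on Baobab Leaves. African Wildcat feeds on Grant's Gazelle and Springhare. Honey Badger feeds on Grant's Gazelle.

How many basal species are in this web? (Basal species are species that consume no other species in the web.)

Basal species (no prey listed): Baobab Leaves.
Count: 1.

1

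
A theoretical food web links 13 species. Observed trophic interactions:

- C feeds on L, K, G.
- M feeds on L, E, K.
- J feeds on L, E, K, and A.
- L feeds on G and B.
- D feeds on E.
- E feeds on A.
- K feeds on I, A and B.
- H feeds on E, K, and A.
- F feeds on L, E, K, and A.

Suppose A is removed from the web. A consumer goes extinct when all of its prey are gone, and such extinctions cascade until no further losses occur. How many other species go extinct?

Remove A.
Round 1: E (all prey gone) → extinct.
Round 2: D (all prey gone) → extinct.
No further losses. Total secondary extinctions: 2.

2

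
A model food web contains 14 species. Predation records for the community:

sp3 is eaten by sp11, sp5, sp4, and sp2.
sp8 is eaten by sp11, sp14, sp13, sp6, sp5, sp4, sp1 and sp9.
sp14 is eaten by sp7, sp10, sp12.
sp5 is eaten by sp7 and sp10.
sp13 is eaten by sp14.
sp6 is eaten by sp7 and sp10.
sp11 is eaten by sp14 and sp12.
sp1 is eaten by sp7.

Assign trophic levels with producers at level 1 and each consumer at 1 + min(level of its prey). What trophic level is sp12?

sp8 is a producer → level 1.
sp14 eats sp8 → level 2.
sp12 eats sp14 → level 3.
No prey of sp12 is below level 2, so 3 is the minimum.

Trophic level 3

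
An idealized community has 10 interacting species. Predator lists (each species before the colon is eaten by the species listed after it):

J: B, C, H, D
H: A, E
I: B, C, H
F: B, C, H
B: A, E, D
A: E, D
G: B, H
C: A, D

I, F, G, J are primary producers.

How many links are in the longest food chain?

One longest chain: I → B → A → E.
It has 4 species and 3 links.

3 links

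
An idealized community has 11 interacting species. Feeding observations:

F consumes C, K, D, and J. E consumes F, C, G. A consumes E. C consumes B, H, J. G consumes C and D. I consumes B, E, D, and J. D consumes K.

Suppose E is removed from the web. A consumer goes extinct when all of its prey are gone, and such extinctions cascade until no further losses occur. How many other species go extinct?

1

Remove E.
Round 1: A (all prey gone) → extinct.
No further losses. Total secondary extinctions: 1.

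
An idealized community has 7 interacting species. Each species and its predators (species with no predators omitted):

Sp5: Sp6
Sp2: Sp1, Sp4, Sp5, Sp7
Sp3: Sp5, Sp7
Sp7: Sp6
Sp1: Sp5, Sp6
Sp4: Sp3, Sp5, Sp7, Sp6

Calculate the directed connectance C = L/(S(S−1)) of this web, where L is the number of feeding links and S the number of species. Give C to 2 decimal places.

The web has S = 7 species and L = 14 feeding links.
C = L / (S(S−1)) = 14 / 42 = 0.3333 ≈ 0.33.

C = 0.33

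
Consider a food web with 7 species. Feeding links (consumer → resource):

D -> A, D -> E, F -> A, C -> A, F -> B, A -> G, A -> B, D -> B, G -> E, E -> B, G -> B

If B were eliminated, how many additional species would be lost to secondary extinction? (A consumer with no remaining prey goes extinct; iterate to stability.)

Remove B.
Round 1: E (all prey gone) → extinct.
Round 2: G (all prey gone) → extinct.
Round 3: A (all prey gone) → extinct.
Round 4: D (all prey gone), C (all prey gone), F (all prey gone) → extinct.
No further losses. Total secondary extinctions: 6.

6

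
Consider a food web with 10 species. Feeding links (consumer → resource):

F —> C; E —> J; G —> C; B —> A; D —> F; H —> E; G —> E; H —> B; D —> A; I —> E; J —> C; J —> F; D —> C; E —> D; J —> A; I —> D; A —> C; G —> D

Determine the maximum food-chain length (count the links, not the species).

4 links

One longest chain: C → F → D → E → H.
It has 5 species and 4 links.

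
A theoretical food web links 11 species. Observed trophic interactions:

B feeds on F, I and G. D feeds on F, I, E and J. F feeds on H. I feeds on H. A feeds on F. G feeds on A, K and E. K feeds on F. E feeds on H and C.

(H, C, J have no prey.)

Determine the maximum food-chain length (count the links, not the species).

One longest chain: H → F → A → G → B.
It has 5 species and 4 links.

4 links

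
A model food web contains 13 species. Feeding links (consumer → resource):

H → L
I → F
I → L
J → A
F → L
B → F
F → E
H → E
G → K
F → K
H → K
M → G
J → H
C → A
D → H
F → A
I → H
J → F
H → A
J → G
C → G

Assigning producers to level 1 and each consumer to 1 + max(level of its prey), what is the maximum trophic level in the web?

3

Producers (level 1): K, E, L, A.
K → H → D gives D level 3.
No species has a prey at level 3, so no species reaches level 4.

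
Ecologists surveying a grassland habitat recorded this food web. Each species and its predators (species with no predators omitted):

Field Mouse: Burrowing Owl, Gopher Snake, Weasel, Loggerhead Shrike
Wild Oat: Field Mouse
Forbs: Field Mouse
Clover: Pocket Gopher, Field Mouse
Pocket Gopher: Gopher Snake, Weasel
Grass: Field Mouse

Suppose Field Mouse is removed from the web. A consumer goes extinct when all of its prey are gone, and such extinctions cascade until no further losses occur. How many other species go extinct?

Remove Field Mouse.
Round 1: Burrowing Owl (all prey gone), Loggerhead Shrike (all prey gone) → extinct.
No further losses. Total secondary extinctions: 2.

2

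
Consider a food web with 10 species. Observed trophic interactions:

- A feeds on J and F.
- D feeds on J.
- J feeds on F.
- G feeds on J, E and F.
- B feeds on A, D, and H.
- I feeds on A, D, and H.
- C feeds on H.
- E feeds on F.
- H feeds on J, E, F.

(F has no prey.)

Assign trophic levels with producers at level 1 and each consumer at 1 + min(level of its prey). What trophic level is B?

F is a producer → level 1.
H eats F → level 2.
B eats H → level 3.
No prey of B is below level 2, so 3 is the minimum.

Trophic level 3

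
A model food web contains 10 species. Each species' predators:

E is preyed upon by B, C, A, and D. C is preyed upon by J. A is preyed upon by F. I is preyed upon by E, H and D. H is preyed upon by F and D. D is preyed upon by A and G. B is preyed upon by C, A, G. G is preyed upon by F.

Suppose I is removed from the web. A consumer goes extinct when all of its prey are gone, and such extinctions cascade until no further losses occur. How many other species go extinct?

Remove I.
Round 1: H (all prey gone), E (all prey gone) → extinct.
Round 2: B (all prey gone), D (all prey gone) → extinct.
Round 3: G (all prey gone), C (all prey gone), A (all prey gone) → extinct.
Round 4: J (all prey gone), F (all prey gone) → extinct.
No further losses. Total secondary extinctions: 9.

9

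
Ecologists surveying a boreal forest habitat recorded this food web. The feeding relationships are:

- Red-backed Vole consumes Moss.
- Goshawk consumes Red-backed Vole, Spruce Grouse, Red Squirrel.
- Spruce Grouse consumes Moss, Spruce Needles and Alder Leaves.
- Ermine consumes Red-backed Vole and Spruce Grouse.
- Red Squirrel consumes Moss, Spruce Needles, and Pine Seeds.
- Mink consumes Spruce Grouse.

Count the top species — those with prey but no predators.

Top species (has prey, but nothing eats it): Mink, Ermine, Goshawk.
Count: 3.

3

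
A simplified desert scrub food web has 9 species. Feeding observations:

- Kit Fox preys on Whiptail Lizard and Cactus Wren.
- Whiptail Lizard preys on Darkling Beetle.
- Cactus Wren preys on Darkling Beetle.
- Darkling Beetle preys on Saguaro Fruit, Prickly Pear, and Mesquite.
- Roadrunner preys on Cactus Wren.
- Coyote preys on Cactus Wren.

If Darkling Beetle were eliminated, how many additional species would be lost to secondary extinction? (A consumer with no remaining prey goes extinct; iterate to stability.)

5

Remove Darkling Beetle.
Round 1: Whiptail Lizard (all prey gone), Cactus Wren (all prey gone) → extinct.
Round 2: Roadrunner (all prey gone), Kit Fox (all prey gone), Coyote (all prey gone) → extinct.
No further losses. Total secondary extinctions: 5.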